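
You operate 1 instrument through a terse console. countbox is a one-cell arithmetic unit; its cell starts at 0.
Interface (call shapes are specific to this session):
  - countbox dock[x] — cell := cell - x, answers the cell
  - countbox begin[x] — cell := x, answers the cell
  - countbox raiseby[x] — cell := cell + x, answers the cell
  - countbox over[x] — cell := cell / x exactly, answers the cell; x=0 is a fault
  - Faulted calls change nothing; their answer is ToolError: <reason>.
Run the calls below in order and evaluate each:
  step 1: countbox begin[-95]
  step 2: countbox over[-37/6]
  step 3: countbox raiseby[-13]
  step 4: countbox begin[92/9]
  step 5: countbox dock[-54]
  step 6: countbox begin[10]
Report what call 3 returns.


Invoking countbox begin using x='-95', and observe -95.
Now I run countbox over using x='-37/6': 570/37.
I use countbox raiseby using x='-13', yielding 89/37.
Now I run countbox begin using x='92/9', yielding 92/9.
I try countbox dock using x='-54', yielding 578/9.
I invoke countbox begin using x='10', → 10.

Answer: 89/37


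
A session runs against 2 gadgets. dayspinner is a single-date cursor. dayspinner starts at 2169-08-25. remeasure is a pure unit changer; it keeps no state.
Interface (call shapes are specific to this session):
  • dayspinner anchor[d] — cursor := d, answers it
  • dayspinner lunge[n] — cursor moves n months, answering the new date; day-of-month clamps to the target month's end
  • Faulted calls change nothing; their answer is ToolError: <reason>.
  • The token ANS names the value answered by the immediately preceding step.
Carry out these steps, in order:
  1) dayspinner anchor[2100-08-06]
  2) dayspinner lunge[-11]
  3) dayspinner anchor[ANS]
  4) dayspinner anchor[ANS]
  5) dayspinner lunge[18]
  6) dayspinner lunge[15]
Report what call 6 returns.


Answer: 2102-06-06

Derivation:
>> dayspinner anchor(d=2100-08-06)
<< 2100-08-06
>> dayspinner lunge(n=-11)
<< 2099-09-06
>> dayspinner anchor(d=ANS)
<< 2099-09-06
>> dayspinner anchor(d=ANS)
<< 2099-09-06
>> dayspinner lunge(n=18)
<< 2101-03-06
>> dayspinner lunge(n=15)
<< 2102-06-06


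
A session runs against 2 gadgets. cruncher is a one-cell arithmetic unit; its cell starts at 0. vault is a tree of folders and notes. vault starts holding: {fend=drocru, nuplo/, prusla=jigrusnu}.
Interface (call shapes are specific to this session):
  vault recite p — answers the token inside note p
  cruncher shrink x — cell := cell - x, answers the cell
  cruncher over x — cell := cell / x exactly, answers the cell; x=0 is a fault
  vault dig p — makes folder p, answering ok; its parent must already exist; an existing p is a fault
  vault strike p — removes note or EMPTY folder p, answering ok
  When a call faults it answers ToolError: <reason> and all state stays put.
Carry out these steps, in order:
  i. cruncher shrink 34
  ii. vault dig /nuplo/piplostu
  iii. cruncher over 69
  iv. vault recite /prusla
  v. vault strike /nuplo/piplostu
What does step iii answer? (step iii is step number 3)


I invoke cruncher shrink using x=34, which returns -34.
I use vault dig using p=/nuplo/piplostu, yielding ok.
I use cruncher over using x=69, and observe -34/69.
I try vault recite using p=/prusla, and see jigrusnu.
Next I call vault strike using p=/nuplo/piplostu, → ok.

Answer: -34/69


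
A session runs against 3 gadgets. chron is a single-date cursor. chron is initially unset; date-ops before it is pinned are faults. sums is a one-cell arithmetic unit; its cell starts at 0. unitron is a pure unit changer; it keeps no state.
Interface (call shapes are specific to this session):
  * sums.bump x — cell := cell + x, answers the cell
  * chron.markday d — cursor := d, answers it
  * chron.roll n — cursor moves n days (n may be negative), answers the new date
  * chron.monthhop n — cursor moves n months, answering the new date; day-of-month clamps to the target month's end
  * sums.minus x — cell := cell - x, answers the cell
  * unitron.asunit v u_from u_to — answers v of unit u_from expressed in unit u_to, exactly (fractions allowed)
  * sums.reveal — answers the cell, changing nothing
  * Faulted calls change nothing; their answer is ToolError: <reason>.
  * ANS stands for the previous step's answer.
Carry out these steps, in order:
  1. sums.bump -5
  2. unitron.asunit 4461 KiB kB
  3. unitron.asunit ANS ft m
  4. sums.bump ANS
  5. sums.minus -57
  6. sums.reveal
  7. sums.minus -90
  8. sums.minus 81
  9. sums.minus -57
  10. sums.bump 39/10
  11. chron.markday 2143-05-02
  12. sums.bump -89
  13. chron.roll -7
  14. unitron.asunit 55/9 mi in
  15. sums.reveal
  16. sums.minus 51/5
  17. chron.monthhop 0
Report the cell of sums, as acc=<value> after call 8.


Answer: acc=113542649/78125

Derivation:
$ sums.bump x='-5'
= -5
$ unitron.asunit v='4461' u_from='KiB' u_to='kB'
= 571008/125
$ unitron.asunit v='ANS' u_from='ft' u_to='m'
= 108777024/78125
$ sums.bump x='ANS'
= 108386399/78125
$ sums.minus x='-57'
= 112839524/78125
$ sums.reveal
= 112839524/78125
$ sums.minus x='-90'
= 119870774/78125
$ sums.minus x='81'
= 113542649/78125
$ sums.minus x='-57'
= 117995774/78125
$ sums.bump x='39/10'
= 236600923/156250
$ chron.markday d='2143-05-02'
= 2143-05-02
$ sums.bump x='-89'
= 222694673/156250
$ chron.roll n='-7'
= 2143-04-25
$ unitron.asunit v='55/9' u_from='mi' u_to='in'
= 387200
$ sums.reveal
= 222694673/156250
$ sums.minus x='51/5'
= 221100923/156250
$ chron.monthhop n='0'
= 2143-04-25


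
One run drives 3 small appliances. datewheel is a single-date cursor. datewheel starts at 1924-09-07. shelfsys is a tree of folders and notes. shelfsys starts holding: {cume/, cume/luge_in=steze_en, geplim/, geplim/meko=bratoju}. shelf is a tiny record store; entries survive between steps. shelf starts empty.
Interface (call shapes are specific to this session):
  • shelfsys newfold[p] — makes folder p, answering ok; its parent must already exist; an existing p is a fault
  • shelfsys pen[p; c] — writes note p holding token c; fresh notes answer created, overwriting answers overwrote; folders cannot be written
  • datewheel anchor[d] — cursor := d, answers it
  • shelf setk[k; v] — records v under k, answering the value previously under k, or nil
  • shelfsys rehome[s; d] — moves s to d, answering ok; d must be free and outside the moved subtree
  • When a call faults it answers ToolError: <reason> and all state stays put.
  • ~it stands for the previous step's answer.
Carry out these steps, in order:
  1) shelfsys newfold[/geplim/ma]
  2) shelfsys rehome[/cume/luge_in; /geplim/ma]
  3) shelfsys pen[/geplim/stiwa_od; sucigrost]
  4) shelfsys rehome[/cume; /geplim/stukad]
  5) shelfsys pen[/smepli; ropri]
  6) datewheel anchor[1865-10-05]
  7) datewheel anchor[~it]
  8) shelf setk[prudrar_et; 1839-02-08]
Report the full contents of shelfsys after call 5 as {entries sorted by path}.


>> shelfsys newfold(p→/geplim/ma)
<< ok
>> shelfsys rehome(s→/cume/luge_in, d→/geplim/ma)
<< ToolError: exists
>> shelfsys pen(p→/geplim/stiwa_od, c→sucigrost)
<< created
>> shelfsys rehome(s→/cume, d→/geplim/stukad)
<< ok
>> shelfsys pen(p→/smepli, c→ropri)
<< created
>> datewheel anchor(d→1865-10-05)
<< 1865-10-05
>> datewheel anchor(d→~it)
<< 1865-10-05
>> shelf setk(k→prudrar_et, v→1839-02-08)
<< nil

Answer: {geplim/, geplim/ma/, geplim/meko=bratoju, geplim/stiwa_od=sucigrost, geplim/stukad/, geplim/stukad/luge_in=steze_en, smepli=ropri}


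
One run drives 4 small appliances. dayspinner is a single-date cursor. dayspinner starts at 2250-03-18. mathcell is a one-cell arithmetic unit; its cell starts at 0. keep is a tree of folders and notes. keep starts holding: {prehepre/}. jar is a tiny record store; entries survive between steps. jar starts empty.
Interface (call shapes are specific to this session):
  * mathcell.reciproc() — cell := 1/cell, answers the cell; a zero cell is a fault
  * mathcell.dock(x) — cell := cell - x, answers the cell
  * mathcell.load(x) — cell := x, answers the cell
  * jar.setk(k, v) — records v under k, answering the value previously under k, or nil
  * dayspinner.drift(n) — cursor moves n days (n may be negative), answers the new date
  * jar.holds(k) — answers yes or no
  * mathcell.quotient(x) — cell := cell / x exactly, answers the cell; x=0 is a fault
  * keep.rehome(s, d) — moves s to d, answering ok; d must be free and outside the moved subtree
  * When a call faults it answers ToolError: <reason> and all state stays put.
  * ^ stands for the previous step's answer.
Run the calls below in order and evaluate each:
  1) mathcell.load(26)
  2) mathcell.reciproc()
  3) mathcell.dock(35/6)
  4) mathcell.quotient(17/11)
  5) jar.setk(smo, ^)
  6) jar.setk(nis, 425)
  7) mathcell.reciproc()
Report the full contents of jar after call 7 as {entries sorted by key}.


Answer: {nis=425, smo=-2486/663}

Derivation:
> load x='26'
:: 26
> reciproc
:: 1/26
> dock x='35/6'
:: -226/39
> quotient x='17/11'
:: -2486/663
> setk k='smo' v='^'
:: nil
> setk k='nis' v='425'
:: nil
> reciproc
:: -663/2486


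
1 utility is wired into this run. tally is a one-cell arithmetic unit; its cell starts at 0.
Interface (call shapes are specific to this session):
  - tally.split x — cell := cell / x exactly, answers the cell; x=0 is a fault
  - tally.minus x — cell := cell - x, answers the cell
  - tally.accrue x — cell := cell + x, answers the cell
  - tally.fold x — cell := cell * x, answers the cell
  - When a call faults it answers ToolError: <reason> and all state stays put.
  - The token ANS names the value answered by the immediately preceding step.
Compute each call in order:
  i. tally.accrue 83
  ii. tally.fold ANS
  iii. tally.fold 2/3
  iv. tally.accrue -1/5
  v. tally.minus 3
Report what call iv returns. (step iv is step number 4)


>> tally.accrue(83)
<< 83
>> tally.fold(ANS)
<< 6889
>> tally.fold(2/3)
<< 13778/3
>> tally.accrue(-1/5)
<< 68887/15
>> tally.minus(3)
<< 68842/15

Answer: 68887/15


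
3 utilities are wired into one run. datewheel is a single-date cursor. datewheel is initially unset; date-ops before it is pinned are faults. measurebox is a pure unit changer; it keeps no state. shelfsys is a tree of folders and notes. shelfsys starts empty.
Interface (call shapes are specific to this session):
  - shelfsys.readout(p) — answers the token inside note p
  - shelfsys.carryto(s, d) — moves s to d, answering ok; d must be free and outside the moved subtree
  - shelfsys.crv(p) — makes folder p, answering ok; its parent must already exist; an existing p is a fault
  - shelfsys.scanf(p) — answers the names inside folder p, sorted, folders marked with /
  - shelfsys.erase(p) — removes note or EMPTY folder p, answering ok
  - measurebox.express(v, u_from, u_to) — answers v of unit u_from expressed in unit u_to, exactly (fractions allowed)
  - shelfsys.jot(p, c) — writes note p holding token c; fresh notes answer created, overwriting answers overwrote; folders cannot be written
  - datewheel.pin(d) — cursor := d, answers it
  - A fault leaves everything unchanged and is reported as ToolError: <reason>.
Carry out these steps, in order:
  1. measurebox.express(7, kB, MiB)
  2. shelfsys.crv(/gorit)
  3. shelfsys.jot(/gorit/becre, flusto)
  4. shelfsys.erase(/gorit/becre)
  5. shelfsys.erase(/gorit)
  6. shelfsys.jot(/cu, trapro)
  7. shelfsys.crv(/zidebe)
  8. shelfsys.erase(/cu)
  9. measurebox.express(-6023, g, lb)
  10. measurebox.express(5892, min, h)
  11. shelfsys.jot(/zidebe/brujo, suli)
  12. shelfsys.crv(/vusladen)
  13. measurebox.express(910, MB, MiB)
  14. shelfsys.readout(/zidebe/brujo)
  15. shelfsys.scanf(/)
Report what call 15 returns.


Answer: [vusladen/, zidebe/]

Derivation:
CALL measurebox.express[v=7; u_from=kB; u_to=MiB]
RET  875/131072
CALL shelfsys.crv[p=/gorit]
RET  ok
CALL shelfsys.jot[p=/gorit/becre; c=flusto]
RET  created
CALL shelfsys.erase[p=/gorit/becre]
RET  ok
CALL shelfsys.erase[p=/gorit]
RET  ok
CALL shelfsys.jot[p=/cu; c=trapro]
RET  created
CALL shelfsys.crv[p=/zidebe]
RET  ok
CALL shelfsys.erase[p=/cu]
RET  ok
CALL measurebox.express[v=-6023; u_from=g; u_to=lb]
RET  -602300000/45359237
CALL measurebox.express[v=5892; u_from=min; u_to=h]
RET  491/5
CALL shelfsys.jot[p=/zidebe/brujo; c=suli]
RET  created
CALL shelfsys.crv[p=/vusladen]
RET  ok
CALL measurebox.express[v=910; u_from=MB; u_to=MiB]
RET  7109375/8192
CALL shelfsys.readout[p=/zidebe/brujo]
RET  suli
CALL shelfsys.scanf[p=/]
RET  [vusladen/, zidebe/]


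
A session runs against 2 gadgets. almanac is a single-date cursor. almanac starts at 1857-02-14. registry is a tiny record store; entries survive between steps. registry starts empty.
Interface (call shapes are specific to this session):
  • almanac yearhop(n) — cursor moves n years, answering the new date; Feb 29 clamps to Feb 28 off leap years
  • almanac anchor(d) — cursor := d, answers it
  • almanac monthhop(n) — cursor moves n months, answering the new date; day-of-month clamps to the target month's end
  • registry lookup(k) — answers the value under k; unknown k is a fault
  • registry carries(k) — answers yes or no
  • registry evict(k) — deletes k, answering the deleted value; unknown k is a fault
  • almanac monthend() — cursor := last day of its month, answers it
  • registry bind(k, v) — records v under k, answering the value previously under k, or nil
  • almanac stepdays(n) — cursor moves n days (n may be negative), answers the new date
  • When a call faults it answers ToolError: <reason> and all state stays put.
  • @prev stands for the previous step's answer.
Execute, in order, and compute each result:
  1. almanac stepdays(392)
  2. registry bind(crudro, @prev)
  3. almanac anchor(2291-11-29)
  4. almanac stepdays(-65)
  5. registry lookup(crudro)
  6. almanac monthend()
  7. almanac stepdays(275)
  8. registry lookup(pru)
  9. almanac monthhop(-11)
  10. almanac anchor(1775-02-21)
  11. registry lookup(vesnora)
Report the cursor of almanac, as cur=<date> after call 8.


CALL almanac stepdays[n: 392]
RET  1858-03-13
CALL registry bind[k: crudro; v: @prev]
RET  nil
CALL almanac anchor[d: 2291-11-29]
RET  2291-11-29
CALL almanac stepdays[n: -65]
RET  2291-09-25
CALL registry lookup[k: crudro]
RET  1858-03-13
CALL almanac monthend[]
RET  2291-09-30
CALL almanac stepdays[n: 275]
RET  2292-07-01
CALL registry lookup[k: pru]
RET  ToolError: no such key pru
CALL almanac monthhop[n: -11]
RET  2291-08-01
CALL almanac anchor[d: 1775-02-21]
RET  1775-02-21
CALL registry lookup[k: vesnora]
RET  ToolError: no such key vesnora

Answer: cur=2292-07-01


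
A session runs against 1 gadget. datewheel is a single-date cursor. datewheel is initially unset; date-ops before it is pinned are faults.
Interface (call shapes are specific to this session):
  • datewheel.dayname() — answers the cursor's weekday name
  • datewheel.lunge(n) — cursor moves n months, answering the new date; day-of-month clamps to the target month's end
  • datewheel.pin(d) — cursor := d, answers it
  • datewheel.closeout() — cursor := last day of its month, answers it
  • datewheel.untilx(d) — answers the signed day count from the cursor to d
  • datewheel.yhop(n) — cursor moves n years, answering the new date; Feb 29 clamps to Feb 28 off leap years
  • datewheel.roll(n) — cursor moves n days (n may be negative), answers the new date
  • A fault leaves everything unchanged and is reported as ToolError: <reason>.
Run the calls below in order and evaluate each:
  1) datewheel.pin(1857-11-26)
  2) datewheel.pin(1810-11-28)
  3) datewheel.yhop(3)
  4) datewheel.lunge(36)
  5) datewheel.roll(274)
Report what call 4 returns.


·→ datewheel.pin(1857-11-26)
·← 1857-11-26
·→ datewheel.pin(1810-11-28)
·← 1810-11-28
·→ datewheel.yhop(3)
·← 1813-11-28
·→ datewheel.lunge(36)
·← 1816-11-28
·→ datewheel.roll(274)
·← 1817-08-29

Answer: 1816-11-28


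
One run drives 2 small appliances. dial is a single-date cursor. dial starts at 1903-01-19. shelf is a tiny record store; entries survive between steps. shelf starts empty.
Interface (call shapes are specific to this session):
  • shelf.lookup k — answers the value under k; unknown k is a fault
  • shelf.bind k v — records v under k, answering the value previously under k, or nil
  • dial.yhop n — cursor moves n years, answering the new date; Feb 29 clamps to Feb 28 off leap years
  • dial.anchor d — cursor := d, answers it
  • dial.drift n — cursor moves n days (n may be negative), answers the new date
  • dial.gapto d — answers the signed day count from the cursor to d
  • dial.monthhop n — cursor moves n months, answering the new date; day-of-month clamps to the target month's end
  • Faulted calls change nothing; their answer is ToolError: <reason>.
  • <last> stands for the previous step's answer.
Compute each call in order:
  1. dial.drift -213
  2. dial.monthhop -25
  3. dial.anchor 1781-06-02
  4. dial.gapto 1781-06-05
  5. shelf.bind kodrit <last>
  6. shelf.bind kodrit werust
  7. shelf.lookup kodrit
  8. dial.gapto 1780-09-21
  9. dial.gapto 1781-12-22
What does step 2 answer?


Step: dial.drift[n='-213']
Result: 1902-06-20
Step: dial.monthhop[n='-25']
Result: 1900-05-20
Step: dial.anchor[d='1781-06-02']
Result: 1781-06-02
Step: dial.gapto[d='1781-06-05']
Result: 3
Step: shelf.bind[k='kodrit'; v='<last>']
Result: nil
Step: shelf.bind[k='kodrit'; v='werust']
Result: 3
Step: shelf.lookup[k='kodrit']
Result: werust
Step: dial.gapto[d='1780-09-21']
Result: -254
Step: dial.gapto[d='1781-12-22']
Result: 203

Answer: 1900-05-20


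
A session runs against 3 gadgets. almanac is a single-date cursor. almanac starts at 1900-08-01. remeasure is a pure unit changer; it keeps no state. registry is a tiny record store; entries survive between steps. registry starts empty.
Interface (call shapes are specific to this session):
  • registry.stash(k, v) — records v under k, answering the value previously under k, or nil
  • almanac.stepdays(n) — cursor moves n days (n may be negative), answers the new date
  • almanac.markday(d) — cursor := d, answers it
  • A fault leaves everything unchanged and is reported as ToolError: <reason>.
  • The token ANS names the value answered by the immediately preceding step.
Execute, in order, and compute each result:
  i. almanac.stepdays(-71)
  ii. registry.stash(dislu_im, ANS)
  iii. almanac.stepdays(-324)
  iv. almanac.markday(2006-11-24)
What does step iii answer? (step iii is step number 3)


! stepdays(n→-71) -> 1900-05-22
! stash(k→dislu_im, v→ANS) -> nil
! stepdays(n→-324) -> 1899-07-02
! markday(d→2006-11-24) -> 2006-11-24

Answer: 1899-07-02


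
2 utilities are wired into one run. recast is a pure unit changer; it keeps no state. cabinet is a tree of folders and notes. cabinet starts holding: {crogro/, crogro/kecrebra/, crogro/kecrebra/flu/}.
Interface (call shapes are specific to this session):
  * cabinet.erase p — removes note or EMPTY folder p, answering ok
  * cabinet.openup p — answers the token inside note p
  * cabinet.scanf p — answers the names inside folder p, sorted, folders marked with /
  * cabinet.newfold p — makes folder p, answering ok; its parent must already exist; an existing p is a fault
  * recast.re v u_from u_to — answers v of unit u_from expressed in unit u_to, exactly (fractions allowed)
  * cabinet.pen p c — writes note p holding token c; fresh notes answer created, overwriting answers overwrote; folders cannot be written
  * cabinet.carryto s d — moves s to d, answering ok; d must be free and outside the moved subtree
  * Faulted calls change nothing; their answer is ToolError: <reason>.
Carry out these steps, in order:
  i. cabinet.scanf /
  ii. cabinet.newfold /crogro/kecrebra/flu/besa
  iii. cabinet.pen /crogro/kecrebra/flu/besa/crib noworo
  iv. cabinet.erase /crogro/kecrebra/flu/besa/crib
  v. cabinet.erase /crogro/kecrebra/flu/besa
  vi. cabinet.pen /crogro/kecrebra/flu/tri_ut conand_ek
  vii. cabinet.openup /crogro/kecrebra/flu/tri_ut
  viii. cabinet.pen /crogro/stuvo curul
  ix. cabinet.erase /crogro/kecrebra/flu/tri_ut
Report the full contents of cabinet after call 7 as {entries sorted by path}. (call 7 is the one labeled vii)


Answer: {crogro/, crogro/kecrebra/, crogro/kecrebra/flu/, crogro/kecrebra/flu/tri_ut=conand_ek}

Derivation:
;; cabinet.scanf(p→/) => [crogro/]
;; cabinet.newfold(p→/crogro/kecrebra/flu/besa) => ok
;; cabinet.pen(p→/crogro/kecrebra/flu/besa/crib, c→noworo) => created
;; cabinet.erase(p→/crogro/kecrebra/flu/besa/crib) => ok
;; cabinet.erase(p→/crogro/kecrebra/flu/besa) => ok
;; cabinet.pen(p→/crogro/kecrebra/flu/tri_ut, c→conand_ek) => created
;; cabinet.openup(p→/crogro/kecrebra/flu/tri_ut) => conand_ek
;; cabinet.pen(p→/crogro/stuvo, c→curul) => created
;; cabinet.erase(p→/crogro/kecrebra/flu/tri_ut) => ok


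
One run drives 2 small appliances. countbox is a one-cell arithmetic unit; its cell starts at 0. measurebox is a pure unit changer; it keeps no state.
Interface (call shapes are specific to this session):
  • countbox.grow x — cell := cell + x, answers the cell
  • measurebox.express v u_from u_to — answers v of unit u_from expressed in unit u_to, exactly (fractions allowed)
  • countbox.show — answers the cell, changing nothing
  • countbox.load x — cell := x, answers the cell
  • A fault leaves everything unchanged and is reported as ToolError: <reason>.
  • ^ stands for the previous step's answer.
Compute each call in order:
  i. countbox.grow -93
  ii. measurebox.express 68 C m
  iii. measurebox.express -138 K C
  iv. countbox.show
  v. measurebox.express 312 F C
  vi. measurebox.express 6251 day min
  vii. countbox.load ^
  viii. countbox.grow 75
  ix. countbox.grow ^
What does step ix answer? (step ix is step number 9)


Act: countbox.grow[x→-93]
Obs: -93
Act: measurebox.express[v→68; u_from→C; u_to→m]
Obs: ToolError: incompatible units
Act: measurebox.express[v→-138; u_from→K; u_to→C]
Obs: -8223/20
Act: countbox.show[]
Obs: -93
Act: measurebox.express[v→312; u_from→F; u_to→C]
Obs: 1400/9
Act: measurebox.express[v→6251; u_from→day; u_to→min]
Obs: 9001440
Act: countbox.load[x→^]
Obs: 9001440
Act: countbox.grow[x→75]
Obs: 9001515
Act: countbox.grow[x→^]
Obs: 18003030

Answer: 18003030


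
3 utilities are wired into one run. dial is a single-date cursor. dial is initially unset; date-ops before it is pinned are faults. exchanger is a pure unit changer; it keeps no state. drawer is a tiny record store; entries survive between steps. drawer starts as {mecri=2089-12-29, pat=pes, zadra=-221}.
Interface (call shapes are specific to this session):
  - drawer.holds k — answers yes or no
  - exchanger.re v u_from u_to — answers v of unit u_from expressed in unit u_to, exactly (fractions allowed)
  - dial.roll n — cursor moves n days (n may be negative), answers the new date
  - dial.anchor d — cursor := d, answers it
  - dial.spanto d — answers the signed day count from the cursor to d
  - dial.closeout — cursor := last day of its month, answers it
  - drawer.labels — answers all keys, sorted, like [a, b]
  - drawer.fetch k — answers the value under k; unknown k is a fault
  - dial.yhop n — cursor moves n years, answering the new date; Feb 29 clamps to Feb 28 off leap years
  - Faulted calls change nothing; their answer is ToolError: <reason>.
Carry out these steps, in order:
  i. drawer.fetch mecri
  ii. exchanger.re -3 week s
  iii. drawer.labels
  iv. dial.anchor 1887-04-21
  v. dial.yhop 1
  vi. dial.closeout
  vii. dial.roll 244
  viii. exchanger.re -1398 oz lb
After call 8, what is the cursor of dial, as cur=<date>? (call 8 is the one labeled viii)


# drawer.fetch(k=mecri) -> 2089-12-29
# exchanger.re(v=-3, u_from=week, u_to=s) -> -1814400
# drawer.labels() -> [mecri, pat, zadra]
# dial.anchor(d=1887-04-21) -> 1887-04-21
# dial.yhop(n=1) -> 1888-04-21
# dial.closeout() -> 1888-04-30
# dial.roll(n=244) -> 1888-12-30
# exchanger.re(v=-1398, u_from=oz, u_to=lb) -> -699/8

Answer: cur=1888-12-30


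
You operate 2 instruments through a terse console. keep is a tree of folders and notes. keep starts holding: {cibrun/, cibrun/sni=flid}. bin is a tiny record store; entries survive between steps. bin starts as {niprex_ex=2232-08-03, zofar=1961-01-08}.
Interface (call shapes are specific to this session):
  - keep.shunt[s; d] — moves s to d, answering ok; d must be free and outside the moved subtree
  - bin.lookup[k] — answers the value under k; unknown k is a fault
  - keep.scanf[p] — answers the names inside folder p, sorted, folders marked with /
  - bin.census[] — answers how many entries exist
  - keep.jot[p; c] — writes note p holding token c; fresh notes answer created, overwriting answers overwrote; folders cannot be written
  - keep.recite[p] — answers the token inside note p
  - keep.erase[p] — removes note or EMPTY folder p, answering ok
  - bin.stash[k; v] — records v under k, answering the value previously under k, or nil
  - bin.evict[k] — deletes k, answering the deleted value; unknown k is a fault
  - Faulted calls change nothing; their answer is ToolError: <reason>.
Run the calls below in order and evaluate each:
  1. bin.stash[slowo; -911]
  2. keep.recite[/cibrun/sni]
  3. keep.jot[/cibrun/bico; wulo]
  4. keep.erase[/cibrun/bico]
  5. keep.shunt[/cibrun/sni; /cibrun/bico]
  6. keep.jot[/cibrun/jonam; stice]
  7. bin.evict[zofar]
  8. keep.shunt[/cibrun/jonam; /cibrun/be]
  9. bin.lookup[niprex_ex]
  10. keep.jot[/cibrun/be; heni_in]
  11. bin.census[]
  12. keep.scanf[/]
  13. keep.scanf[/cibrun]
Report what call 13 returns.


# 1. bin.stash(k='slowo', v='-911') ~> nil
# 2. keep.recite(p='/cibrun/sni') ~> flid
# 3. keep.jot(p='/cibrun/bico', c='wulo') ~> created
# 4. keep.erase(p='/cibrun/bico') ~> ok
# 5. keep.shunt(s='/cibrun/sni', d='/cibrun/bico') ~> ok
# 6. keep.jot(p='/cibrun/jonam', c='stice') ~> created
# 7. bin.evict(k='zofar') ~> 1961-01-08
# 8. keep.shunt(s='/cibrun/jonam', d='/cibrun/be') ~> ok
# 9. bin.lookup(k='niprex_ex') ~> 2232-08-03
# 10. keep.jot(p='/cibrun/be', c='heni_in') ~> overwrote
# 11. bin.census() ~> 2
# 12. keep.scanf(p='/') ~> [cibrun/]
# 13. keep.scanf(p='/cibrun') ~> [be, bico]

Answer: [be, bico]


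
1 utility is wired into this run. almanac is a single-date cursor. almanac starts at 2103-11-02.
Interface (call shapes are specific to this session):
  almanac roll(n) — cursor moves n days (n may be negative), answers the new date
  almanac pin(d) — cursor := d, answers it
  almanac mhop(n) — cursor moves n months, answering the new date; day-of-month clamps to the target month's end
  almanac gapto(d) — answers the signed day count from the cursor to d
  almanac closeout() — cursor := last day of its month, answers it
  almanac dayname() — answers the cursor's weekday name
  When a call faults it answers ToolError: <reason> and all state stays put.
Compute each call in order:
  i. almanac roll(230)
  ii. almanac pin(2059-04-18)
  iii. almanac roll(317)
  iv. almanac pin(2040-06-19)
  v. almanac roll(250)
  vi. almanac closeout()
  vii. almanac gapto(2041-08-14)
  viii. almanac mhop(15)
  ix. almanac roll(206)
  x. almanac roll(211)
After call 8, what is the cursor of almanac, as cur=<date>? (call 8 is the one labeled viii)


Answer: cur=2042-05-28

Derivation:
Act: almanac roll[230]
Obs: 2104-06-19
Act: almanac pin[2059-04-18]
Obs: 2059-04-18
Act: almanac roll[317]
Obs: 2060-02-29
Act: almanac pin[2040-06-19]
Obs: 2040-06-19
Act: almanac roll[250]
Obs: 2041-02-24
Act: almanac closeout[]
Obs: 2041-02-28
Act: almanac gapto[2041-08-14]
Obs: 167
Act: almanac mhop[15]
Obs: 2042-05-28
Act: almanac roll[206]
Obs: 2042-12-20
Act: almanac roll[211]
Obs: 2043-07-19


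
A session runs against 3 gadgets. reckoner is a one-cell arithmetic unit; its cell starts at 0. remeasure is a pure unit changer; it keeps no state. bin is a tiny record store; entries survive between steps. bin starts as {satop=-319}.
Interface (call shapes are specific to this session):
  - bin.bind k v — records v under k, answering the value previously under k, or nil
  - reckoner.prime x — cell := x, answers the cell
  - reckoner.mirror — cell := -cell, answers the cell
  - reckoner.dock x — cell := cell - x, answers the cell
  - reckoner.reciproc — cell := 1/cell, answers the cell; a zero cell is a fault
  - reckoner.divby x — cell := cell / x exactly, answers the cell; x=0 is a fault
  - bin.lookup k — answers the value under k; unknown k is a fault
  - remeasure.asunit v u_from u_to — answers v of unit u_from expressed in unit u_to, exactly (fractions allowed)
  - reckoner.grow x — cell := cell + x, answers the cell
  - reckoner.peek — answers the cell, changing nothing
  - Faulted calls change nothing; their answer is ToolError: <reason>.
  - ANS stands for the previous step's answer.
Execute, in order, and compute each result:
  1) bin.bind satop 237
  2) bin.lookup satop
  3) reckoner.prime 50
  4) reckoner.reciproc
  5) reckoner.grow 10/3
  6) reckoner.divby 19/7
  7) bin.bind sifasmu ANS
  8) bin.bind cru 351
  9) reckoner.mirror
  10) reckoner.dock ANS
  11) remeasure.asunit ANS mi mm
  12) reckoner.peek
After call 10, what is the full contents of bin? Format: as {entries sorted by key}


$ bin.bind satop 237
:: -319
$ bin.lookup satop
:: 237
$ reckoner.prime 50
:: 50
$ reckoner.reciproc
:: 1/50
$ reckoner.grow 10/3
:: 503/150
$ reckoner.divby 19/7
:: 3521/2850
$ bin.bind sifasmu ANS
:: nil
$ bin.bind cru 351
:: nil
$ reckoner.mirror
:: -3521/2850
$ reckoner.dock ANS
:: 0
$ remeasure.asunit ANS mi mm
:: 0
$ reckoner.peek
:: 0

Answer: {cru=351, satop=237, sifasmu=3521/2850}


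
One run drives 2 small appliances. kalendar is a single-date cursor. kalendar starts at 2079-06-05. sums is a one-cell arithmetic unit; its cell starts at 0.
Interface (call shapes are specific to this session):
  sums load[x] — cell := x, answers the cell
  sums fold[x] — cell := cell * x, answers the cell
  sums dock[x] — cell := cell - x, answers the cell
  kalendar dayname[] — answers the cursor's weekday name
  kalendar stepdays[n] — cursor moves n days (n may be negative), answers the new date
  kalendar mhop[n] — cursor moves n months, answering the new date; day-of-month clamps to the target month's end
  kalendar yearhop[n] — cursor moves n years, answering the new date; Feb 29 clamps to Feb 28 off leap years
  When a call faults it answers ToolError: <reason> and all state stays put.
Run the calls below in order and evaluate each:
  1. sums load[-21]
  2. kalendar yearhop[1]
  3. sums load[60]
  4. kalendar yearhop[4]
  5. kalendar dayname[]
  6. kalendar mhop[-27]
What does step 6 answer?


Answer: 2082-03-05

Derivation:
Calling sums load passing x=-21, yielding -21.
Using kalendar yearhop passing n=1, and get 2080-06-05.
I invoke sums load passing x=60, — result: 60.
Next I call kalendar yearhop passing n=4, and get 2084-06-05.
I run kalendar dayname(), and see Monday.
Invoking kalendar mhop passing n=-27, and see 2082-03-05.


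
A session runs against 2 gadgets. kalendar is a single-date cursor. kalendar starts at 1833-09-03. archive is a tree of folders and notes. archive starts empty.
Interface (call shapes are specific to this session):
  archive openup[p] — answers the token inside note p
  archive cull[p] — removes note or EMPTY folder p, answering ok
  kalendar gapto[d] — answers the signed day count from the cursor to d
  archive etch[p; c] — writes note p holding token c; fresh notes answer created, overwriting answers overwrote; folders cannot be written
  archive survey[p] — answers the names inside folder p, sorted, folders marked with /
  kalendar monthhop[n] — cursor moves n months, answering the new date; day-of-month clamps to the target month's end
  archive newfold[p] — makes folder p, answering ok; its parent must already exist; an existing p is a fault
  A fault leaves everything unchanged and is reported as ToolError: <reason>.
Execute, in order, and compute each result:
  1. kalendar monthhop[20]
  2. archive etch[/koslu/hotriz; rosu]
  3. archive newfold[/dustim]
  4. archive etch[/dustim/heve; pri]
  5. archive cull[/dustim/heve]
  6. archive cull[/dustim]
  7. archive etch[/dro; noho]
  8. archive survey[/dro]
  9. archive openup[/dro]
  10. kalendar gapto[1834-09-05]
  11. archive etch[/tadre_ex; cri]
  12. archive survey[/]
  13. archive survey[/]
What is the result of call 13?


% kalendar monthhop 20
= 1835-05-03
% archive etch /koslu/hotriz rosu
= ToolError: no parent
% archive newfold /dustim
= ok
% archive etch /dustim/heve pri
= created
% archive cull /dustim/heve
= ok
% archive cull /dustim
= ok
% archive etch /dro noho
= created
% archive survey /dro
= ToolError: not a directory
% archive openup /dro
= noho
% kalendar gapto 1834-09-05
= -240
% archive etch /tadre_ex cri
= created
% archive survey /
= [dro, tadre_ex]
% archive survey /
= [dro, tadre_ex]

Answer: [dro, tadre_ex]


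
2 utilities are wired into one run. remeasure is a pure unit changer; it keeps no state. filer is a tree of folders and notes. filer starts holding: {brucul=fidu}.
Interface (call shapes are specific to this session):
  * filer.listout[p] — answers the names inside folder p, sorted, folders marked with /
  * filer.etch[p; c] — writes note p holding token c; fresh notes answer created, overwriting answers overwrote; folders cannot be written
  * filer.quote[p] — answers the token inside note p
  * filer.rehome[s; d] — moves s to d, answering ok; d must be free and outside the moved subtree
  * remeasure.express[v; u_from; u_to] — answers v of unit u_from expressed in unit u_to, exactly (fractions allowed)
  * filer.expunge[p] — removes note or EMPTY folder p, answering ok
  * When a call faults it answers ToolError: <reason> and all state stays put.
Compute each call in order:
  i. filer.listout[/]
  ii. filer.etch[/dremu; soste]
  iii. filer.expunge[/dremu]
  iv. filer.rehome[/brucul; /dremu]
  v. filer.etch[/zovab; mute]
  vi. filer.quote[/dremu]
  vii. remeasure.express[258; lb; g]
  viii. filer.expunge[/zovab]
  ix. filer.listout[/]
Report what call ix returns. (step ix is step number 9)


Answer: [dremu]

Derivation:
>>> filer.listout p→/
:: [brucul]
>>> filer.etch p→/dremu c→soste
:: created
>>> filer.expunge p→/dremu
:: ok
>>> filer.rehome s→/brucul d→/dremu
:: ok
>>> filer.etch p→/zovab c→mute
:: created
>>> filer.quote p→/dremu
:: fidu
>>> remeasure.express v→258 u_from→lb u_to→g
:: 5851341573/50000
>>> filer.expunge p→/zovab
:: ok
>>> filer.listout p→/
:: [dremu]


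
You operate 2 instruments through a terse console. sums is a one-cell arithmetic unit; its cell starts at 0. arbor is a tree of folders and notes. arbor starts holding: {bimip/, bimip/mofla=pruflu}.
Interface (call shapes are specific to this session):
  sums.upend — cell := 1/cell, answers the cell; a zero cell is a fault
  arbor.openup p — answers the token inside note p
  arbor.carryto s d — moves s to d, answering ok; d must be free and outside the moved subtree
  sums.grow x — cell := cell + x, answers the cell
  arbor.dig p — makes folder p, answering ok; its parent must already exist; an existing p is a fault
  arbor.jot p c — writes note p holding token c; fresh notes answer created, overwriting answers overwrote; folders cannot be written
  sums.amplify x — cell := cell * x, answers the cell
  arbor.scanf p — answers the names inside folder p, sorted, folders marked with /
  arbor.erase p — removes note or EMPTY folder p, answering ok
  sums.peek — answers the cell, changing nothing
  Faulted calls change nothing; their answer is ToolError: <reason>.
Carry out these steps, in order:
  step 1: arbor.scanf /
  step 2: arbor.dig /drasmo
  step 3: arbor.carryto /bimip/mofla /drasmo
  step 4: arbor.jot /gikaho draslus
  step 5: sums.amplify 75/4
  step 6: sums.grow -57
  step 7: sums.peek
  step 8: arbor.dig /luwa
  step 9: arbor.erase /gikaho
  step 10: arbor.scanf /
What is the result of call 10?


>>> arbor.scanf /
= [bimip/]
>>> arbor.dig /drasmo
= ok
>>> arbor.carryto /bimip/mofla /drasmo
= ToolError: exists
>>> arbor.jot /gikaho draslus
= created
>>> sums.amplify 75/4
= 0
>>> sums.grow -57
= -57
>>> sums.peek
= -57
>>> arbor.dig /luwa
= ok
>>> arbor.erase /gikaho
= ok
>>> arbor.scanf /
= [bimip/, drasmo/, luwa/]

Answer: [bimip/, drasmo/, luwa/]


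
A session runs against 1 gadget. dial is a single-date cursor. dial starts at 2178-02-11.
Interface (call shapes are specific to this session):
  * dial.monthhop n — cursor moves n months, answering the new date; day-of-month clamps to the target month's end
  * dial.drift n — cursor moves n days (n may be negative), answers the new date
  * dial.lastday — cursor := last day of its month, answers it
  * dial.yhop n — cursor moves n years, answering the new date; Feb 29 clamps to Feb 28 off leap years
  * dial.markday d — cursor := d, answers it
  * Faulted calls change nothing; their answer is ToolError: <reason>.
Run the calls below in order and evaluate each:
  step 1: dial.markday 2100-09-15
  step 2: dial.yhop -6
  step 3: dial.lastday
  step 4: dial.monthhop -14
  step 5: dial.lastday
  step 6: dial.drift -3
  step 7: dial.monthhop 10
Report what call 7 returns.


Answer: 2094-05-28

Derivation:
// 1. dial.markday(d=2100-09-15) == 2100-09-15
// 2. dial.yhop(n=-6) == 2094-09-15
// 3. dial.lastday() == 2094-09-30
// 4. dial.monthhop(n=-14) == 2093-07-30
// 5. dial.lastday() == 2093-07-31
// 6. dial.drift(n=-3) == 2093-07-28
// 7. dial.monthhop(n=10) == 2094-05-28


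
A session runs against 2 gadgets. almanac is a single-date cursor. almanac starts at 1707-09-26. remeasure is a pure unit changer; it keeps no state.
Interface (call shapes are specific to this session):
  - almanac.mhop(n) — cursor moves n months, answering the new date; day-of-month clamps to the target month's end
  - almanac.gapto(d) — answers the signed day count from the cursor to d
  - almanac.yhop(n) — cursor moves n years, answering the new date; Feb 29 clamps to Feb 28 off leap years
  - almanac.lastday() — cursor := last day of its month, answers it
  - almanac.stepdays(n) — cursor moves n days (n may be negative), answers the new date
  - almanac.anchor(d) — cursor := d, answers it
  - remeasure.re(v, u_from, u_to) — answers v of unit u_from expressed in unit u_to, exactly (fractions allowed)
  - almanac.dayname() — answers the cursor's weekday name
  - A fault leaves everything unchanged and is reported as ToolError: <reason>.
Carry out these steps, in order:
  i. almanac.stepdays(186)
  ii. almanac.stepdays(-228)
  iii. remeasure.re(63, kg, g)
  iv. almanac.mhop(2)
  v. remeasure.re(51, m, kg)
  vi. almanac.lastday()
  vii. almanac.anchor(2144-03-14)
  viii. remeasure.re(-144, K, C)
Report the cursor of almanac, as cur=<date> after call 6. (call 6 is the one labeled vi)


Answer: cur=1707-10-31

Derivation:
CALL stepdays[n→186]
RET  1708-03-30
CALL stepdays[n→-228]
RET  1707-08-15
CALL re[v→63; u_from→kg; u_to→g]
RET  63000
CALL mhop[n→2]
RET  1707-10-15
CALL re[v→51; u_from→m; u_to→kg]
RET  ToolError: incompatible units
CALL lastday[]
RET  1707-10-31
CALL anchor[d→2144-03-14]
RET  2144-03-14
CALL re[v→-144; u_from→K; u_to→C]
RET  -8343/20


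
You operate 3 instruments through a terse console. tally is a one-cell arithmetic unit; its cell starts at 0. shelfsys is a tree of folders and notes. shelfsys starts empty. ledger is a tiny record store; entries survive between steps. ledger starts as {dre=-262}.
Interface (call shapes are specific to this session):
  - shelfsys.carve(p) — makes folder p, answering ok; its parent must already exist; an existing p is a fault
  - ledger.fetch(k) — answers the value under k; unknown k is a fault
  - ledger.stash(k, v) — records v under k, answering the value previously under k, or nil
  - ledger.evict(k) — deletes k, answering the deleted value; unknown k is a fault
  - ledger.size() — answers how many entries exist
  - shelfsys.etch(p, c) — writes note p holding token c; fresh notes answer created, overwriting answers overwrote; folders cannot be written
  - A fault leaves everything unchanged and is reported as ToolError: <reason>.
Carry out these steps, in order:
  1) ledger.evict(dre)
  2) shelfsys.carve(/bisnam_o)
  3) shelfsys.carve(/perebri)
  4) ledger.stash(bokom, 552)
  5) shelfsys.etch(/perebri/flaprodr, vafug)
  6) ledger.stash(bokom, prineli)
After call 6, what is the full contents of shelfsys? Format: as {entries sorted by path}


Answer: {bisnam_o/, perebri/, perebri/flaprodr=vafug}

Derivation:
·→ evict(dre)
·← -262
·→ carve(/bisnam_o)
·← ok
·→ carve(/perebri)
·← ok
·→ stash(bokom, 552)
·← nil
·→ etch(/perebri/flaprodr, vafug)
·← created
·→ stash(bokom, prineli)
·← 552
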